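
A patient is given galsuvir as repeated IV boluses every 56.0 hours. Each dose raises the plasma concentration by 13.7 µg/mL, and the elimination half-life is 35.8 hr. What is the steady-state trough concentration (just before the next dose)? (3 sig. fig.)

7.00 µg/mL

k = ln 2 / 35.8 = 0.01936 hr⁻¹
Fraction remaining after one interval: e^(−kτ) = e^(−0.01936 × 56.0) = 0.3382
R = 1 / (1 − 0.3382) = 1.511
Css,max = 13.7 × 1.511 = 20.70 µg/mL
Css,min = Css,max × e^(−kτ) = 20.70 × 0.3382 ≈ 7.00 µg/mL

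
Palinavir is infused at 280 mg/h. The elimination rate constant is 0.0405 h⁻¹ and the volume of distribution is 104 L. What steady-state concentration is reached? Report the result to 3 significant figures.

CL = k · V = 0.0405 × 104 = 4.212 L/h
Css = rate / CL = 280 / 4.212 ≈ 66.5 mg/L

66.5 mg/L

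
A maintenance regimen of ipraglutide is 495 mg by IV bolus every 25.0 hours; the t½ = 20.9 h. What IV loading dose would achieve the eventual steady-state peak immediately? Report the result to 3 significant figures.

k = ln 2 / 20.9 = 0.03316 h⁻¹
Accumulation ratio R = 1 / (1 − e^(−kτ)) = 1 / (1 − e^(−0.03316×25.0)) = 1 / (1 − 0.4364) = 1.774
Loading dose = maintenance dose × R = 495 × 1.774 ≈ 878 mg

878 mg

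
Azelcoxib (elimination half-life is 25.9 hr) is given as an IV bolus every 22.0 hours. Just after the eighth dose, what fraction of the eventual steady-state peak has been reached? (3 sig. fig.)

0.991

k = ln 2 / 25.9 = 0.02676 hr⁻¹
f_n = 1 − e^(−nkτ) = 1 − e^(−8 × 0.02676 × 22.0) = 1 − e^(−4.710) = 1 − 0.009003 ≈ 0.991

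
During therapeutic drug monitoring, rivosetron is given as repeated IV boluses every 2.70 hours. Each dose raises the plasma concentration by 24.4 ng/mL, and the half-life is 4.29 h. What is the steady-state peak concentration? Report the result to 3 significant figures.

69.0 ng/mL

k = ln 2 / 4.29 = 0.1616 h⁻¹
Fraction remaining after one interval: e^(−kτ) = e^(−0.1616 × 2.70) = 0.6465
R = 1 / (1 − 0.6465) = 2.829
Css,max = 24.4 × 2.829 ≈ 69.0 ng/mL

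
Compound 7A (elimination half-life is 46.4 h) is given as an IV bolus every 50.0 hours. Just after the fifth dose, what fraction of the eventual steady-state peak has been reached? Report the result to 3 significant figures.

0.976

k = ln 2 / 46.4 = 0.01494 h⁻¹
f_n = 1 − e^(−nkτ) = 1 − e^(−5 × 0.01494 × 50.0) = 1 − e^(−3.735) = 1 − 0.02388 ≈ 0.976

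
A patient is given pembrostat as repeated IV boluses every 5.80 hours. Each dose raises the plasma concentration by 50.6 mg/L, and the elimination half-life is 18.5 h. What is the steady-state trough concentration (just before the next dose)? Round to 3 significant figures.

k = ln 2 / 18.5 = 0.03747 h⁻¹
Fraction remaining after one interval: e^(−kτ) = e^(−0.03747 × 5.80) = 0.8047
R = 1 / (1 − 0.8047) = 5.120
Css,max = 50.6 × 5.120 = 259.1 mg/L
Css,min = Css,max × e^(−kτ) = 259.1 × 0.8047 ≈ 208 mg/L

208 mg/L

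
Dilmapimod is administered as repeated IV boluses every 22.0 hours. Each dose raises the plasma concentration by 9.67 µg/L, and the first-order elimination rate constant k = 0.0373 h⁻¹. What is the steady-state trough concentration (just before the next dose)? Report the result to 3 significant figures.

Fraction remaining after one interval: e^(−kτ) = e^(−0.03730 × 22.0) = 0.4402
R = 1 / (1 − 0.4402) = 1.786
Css,max = 9.67 × 1.786 = 17.27 µg/L
Css,min = Css,max × e^(−kτ) = 17.27 × 0.4402 ≈ 7.60 µg/L

7.60 µg/L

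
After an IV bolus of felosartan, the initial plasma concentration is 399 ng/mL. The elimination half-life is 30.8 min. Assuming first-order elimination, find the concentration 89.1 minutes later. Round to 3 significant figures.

k = ln 2 / 30.8 = 0.02250 min⁻¹
89.1 min is 2.893 half-lives, so C = 399 × (1/2)^2.893 = 399 × 0.1346 ≈ 53.7 ng/mL

53.7 ng/mL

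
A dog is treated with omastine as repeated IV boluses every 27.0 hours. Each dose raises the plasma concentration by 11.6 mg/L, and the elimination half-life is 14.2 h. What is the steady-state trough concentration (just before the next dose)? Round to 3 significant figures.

k = ln 2 / 14.2 = 0.04881 h⁻¹
Fraction remaining after one interval: e^(−kτ) = e^(−0.04881 × 27.0) = 0.2677
R = 1 / (1 − 0.2677) = 1.366
Css,max = 11.6 × 1.366 = 15.84 mg/L
Css,min = Css,max × e^(−kτ) = 15.84 × 0.2677 ≈ 4.24 mg/L

4.24 mg/L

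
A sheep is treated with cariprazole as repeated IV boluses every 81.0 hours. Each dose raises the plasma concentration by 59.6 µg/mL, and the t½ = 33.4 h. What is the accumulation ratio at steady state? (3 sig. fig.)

k = ln 2 / 33.4 = 0.02075 h⁻¹
Fraction remaining after one interval: e^(−kτ) = e^(−0.02075 × 81.0) = 0.1862
R = 1 / (1 − 0.1862) = 1 / 0.8138 ≈ 1.23

1.23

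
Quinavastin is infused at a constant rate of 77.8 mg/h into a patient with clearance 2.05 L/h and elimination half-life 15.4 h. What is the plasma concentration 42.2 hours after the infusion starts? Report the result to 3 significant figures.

Css = rate / CL = 77.8 / 2.05 = 37.95 µg/mL
k = ln 2 / 15.4 = 0.04501 h⁻¹
C(t) = Css (1 − e^(−kt)) = 37.95 × (1 − e^(−1.899)) = 37.95 × 0.8503 ≈ 32.3 µg/mL

32.3 µg/mL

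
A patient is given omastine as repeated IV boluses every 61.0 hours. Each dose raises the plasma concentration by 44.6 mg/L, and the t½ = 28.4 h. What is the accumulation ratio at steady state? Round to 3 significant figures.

k = ln 2 / 28.4 = 0.02441 h⁻¹
Fraction remaining after one interval: e^(−kτ) = e^(−0.02441 × 61.0) = 0.2256
R = 1 / (1 − 0.2256) = 1 / 0.7744 ≈ 1.29

1.29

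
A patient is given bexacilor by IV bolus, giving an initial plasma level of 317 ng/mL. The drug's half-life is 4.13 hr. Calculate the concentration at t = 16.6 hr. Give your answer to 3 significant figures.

k = ln 2 / 4.13 = 0.1678 hr⁻¹
16.6 hr is 4.019 half-lives, so C = 317 × (1/2)^4.019 = 317 × 0.06167 ≈ 19.5 ng/mL

19.5 ng/mL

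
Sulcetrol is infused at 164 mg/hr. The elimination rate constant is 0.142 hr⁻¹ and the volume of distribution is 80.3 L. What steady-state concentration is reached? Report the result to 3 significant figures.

14.4 mg/L

CL = k · V = 0.142 × 80.3 = 11.40 L/hr
Css = rate / CL = 164 / 11.40 ≈ 14.4 mg/L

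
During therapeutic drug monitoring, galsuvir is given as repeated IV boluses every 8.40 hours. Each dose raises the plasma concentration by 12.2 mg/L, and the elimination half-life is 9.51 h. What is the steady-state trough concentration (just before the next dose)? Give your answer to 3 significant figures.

14.4 mg/L

k = ln 2 / 9.51 = 0.07289 h⁻¹
Fraction remaining after one interval: e^(−kτ) = e^(−0.07289 × 8.40) = 0.5421
R = 1 / (1 − 0.5421) = 2.184
Css,max = 12.2 × 2.184 = 26.65 mg/L
Css,min = Css,max × e^(−kτ) = 26.65 × 0.5421 ≈ 14.4 mg/L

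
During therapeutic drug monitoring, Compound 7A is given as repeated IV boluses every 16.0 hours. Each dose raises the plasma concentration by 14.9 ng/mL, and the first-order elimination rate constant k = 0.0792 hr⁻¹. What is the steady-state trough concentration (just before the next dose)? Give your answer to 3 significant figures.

Fraction remaining after one interval: e^(−kτ) = e^(−0.07920 × 16.0) = 0.2816
R = 1 / (1 − 0.2816) = 1.392
Css,max = 14.9 × 1.392 = 20.74 ng/mL
Css,min = Css,max × e^(−kτ) = 20.74 × 0.2816 ≈ 5.84 ng/mL

5.84 ng/mL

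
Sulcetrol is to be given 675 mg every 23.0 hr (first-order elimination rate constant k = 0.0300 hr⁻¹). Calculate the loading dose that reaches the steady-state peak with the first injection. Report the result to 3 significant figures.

Accumulation ratio R = 1 / (1 − e^(−kτ)) = 1 / (1 − e^(−0.03000×23.0)) = 1 / (1 − 0.5016) = 2.006
Loading dose = maintenance dose × R = 675 × 2.006 ≈ 1350 mg

1350 mg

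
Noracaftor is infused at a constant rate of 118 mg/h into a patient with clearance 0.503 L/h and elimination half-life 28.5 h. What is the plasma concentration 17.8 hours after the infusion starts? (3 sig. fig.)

Css = rate / CL = 118 / 0.503 = 234.6 µg/mL
k = ln 2 / 28.5 = 0.02432 h⁻¹
C(t) = Css (1 − e^(−kt)) = 234.6 × (1 − e^(−0.4329)) = 234.6 × 0.3514 ≈ 82.4 µg/mL

82.4 µg/mL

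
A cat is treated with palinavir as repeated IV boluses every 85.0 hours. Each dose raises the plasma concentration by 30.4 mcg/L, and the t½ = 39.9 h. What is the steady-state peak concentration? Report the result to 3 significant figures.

k = ln 2 / 39.9 = 0.01737 h⁻¹
Fraction remaining after one interval: e^(−kτ) = e^(−0.01737 × 85.0) = 0.2284
R = 1 / (1 − 0.2284) = 1.296
Css,max = 30.4 × 1.296 ≈ 39.4 mcg/L

39.4 mcg/L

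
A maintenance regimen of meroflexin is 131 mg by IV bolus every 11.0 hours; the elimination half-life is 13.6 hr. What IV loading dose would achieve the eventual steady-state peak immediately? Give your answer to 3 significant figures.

305 mg

k = ln 2 / 13.6 = 0.05097 hr⁻¹
Accumulation ratio R = 1 / (1 − e^(−kτ)) = 1 / (1 − e^(−0.05097×11.0)) = 1 / (1 − 0.5708) = 2.330
Loading dose = maintenance dose × R = 131 × 2.330 ≈ 305 mg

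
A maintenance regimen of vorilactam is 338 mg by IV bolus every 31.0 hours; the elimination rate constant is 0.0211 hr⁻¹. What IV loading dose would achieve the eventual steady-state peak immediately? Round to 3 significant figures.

704 mg

Accumulation ratio R = 1 / (1 − e^(−kτ)) = 1 / (1 − e^(−0.02110×31.0)) = 1 / (1 − 0.5199) = 2.083
Loading dose = maintenance dose × R = 338 × 2.083 ≈ 704 mg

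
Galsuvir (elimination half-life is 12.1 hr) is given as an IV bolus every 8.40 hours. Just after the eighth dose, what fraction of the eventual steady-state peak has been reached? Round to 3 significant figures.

0.979

k = ln 2 / 12.1 = 0.05728 hr⁻¹
f_n = 1 − e^(−nkτ) = 1 − e^(−8 × 0.05728 × 8.40) = 1 − e^(−3.850) = 1 − 0.02129 ≈ 0.979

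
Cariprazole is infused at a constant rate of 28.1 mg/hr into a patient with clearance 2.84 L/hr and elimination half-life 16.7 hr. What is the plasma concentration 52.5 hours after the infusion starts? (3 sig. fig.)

Css = rate / CL = 28.1 / 2.84 = 9.894 µg/mL
k = ln 2 / 16.7 = 0.04151 hr⁻¹
C(t) = Css (1 − e^(−kt)) = 9.894 × (1 − e^(−2.179)) = 9.894 × 0.8869 ≈ 8.77 µg/mL

8.77 µg/mL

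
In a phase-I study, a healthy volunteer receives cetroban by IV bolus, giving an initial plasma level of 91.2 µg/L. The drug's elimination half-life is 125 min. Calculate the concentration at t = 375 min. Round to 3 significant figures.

11.4 µg/L

k = ln 2 / 125 = 0.005545 min⁻¹
C(t) = C₀ e^(−kt) = 91.2 × e^(−0.005545 × 375) = 91.2 × e^(−2.079) = 91.2 × 0.1250 ≈ 11.4 µg/L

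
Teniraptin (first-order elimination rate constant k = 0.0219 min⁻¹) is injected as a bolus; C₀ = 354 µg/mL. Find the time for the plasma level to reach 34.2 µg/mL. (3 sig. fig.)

C(t) = C₀ e^(−kt)  ⇒  t = ln(C₀/C) / k
t = ln(354/34.2) / 0.02190 = 2.337 / 0.02190 ≈ 107 minutes

107 minutes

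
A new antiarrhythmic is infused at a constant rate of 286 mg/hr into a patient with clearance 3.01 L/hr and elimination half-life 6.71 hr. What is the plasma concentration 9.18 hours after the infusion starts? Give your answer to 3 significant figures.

58.2 mg/L

Css = rate / CL = 286 / 3.01 = 95.02 mg/L
k = ln 2 / 6.71 = 0.1033 hr⁻¹
C(t) = Css (1 − e^(−kt)) = 95.02 × (1 − e^(−0.9483)) = 95.02 × 0.6126 ≈ 58.2 mg/L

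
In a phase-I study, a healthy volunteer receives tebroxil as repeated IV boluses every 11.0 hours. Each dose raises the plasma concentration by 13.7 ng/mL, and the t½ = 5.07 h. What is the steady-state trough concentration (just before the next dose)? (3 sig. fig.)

k = ln 2 / 5.07 = 0.1367 h⁻¹
Fraction remaining after one interval: e^(−kτ) = e^(−0.1367 × 11.0) = 0.2223
R = 1 / (1 − 0.2223) = 1.286
Css,max = 13.7 × 1.286 = 17.62 ng/mL
Css,min = Css,max × e^(−kτ) = 17.62 × 0.2223 ≈ 3.92 ng/mL

3.92 ng/mL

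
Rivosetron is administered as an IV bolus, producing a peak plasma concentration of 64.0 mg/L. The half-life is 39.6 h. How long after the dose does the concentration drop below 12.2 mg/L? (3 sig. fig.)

94.7 hours

k = ln 2 / 39.6 = 0.01750 h⁻¹
C(t) = C₀ e^(−kt)  ⇒  t = ln(C₀/C) / k
t = ln(64.0/12.2) / 0.01750 = 1.657 / 0.01750 ≈ 94.7 hours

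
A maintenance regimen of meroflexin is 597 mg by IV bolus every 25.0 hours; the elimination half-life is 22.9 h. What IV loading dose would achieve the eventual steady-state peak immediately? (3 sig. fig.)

1120 mg

k = ln 2 / 22.9 = 0.03027 h⁻¹
Accumulation ratio R = 1 / (1 − e^(−kτ)) = 1 / (1 − e^(−0.03027×25.0)) = 1 / (1 − 0.4692) = 1.884
Loading dose = maintenance dose × R = 597 × 1.884 ≈ 1120 mg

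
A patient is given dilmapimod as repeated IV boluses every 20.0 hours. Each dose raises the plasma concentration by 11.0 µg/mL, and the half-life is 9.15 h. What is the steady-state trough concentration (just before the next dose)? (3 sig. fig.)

3.10 µg/mL

k = ln 2 / 9.15 = 0.07575 h⁻¹
Fraction remaining after one interval: e^(−kτ) = e^(−0.07575 × 20.0) = 0.2198
R = 1 / (1 − 0.2198) = 1.282
Css,max = 11.0 × 1.282 = 14.10 µg/mL
Css,min = Css,max × e^(−kτ) = 14.10 × 0.2198 ≈ 3.10 µg/mL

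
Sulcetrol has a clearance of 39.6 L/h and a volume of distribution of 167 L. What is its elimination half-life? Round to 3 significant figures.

2.92 hours

k = CL / V = 39.6 / 167 = 0.2371 h⁻¹
t½ = ln 2 / k = ln 2 / 0.2371 ≈ 2.92 hours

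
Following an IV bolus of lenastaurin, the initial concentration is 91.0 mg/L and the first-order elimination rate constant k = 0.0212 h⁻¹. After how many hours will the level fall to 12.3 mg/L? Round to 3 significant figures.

C(t) = C₀ e^(−kt)  ⇒  t = ln(C₀/C) / k
t = ln(91.0/12.3) / 0.02120 = 2.001 / 0.02120 ≈ 94.4 hours

94.4 hours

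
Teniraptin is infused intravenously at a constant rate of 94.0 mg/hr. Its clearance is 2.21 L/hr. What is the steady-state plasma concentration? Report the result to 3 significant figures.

42.5 mg/L

Css = infusion rate / CL = 94.0 / 2.21 ≈ 42.5 mg/L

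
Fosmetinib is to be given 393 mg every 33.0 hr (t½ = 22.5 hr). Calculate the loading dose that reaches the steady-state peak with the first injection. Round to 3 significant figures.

616 mg

k = ln 2 / 22.5 = 0.03081 hr⁻¹
Accumulation ratio R = 1 / (1 − e^(−kτ)) = 1 / (1 − e^(−0.03081×33.0)) = 1 / (1 − 0.3618) = 1.567
Loading dose = maintenance dose × R = 393 × 1.567 ≈ 616 mg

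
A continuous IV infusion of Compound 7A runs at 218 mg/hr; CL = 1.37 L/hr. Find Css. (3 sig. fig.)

Css = infusion rate / CL = 218 / 1.37 ≈ 159 mg/L

159 mg/L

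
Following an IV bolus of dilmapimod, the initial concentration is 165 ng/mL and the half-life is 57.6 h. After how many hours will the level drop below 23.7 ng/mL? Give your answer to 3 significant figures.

k = ln 2 / 57.6 = 0.01203 h⁻¹
C(t) = C₀ e^(−kt)  ⇒  t = ln(C₀/C) / k
t = ln(165/23.7) / 0.01203 = 1.940 / 0.01203 ≈ 161 hours

161 hours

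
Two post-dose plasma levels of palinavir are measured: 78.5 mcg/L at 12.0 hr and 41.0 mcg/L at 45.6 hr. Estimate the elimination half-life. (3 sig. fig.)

35.9 hours

k = ln(C₁/C₂) / (t₂ − t₁) = ln(78.5/41.0) / (45.6 − 12.0)
  = 0.6495 / 33.60 = 0.01933 hr⁻¹
t½ = ln 2 / k = ln 2 / 0.01933 ≈ 35.9 hours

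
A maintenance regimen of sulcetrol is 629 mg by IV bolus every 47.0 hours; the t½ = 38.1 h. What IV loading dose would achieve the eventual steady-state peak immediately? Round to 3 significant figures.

k = ln 2 / 38.1 = 0.01819 h⁻¹
Accumulation ratio R = 1 / (1 − e^(−kτ)) = 1 / (1 − e^(−0.01819×47.0)) = 1 / (1 − 0.4253) = 1.740
Loading dose = maintenance dose × R = 629 × 1.740 ≈ 1090 mg

1090 mg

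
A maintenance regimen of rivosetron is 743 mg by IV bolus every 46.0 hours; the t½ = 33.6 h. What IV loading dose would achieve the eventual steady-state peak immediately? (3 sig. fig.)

1210 mg

k = ln 2 / 33.6 = 0.02063 h⁻¹
Accumulation ratio R = 1 / (1 − e^(−kτ)) = 1 / (1 − e^(−0.02063×46.0)) = 1 / (1 − 0.3871) = 1.632
Loading dose = maintenance dose × R = 743 × 1.632 ≈ 1210 mg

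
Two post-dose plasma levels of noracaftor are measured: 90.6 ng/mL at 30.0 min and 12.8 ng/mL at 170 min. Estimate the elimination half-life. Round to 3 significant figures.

49.6 minutes

k = ln(C₁/C₂) / (t₂ − t₁) = ln(90.6/12.8) / (170 − 30.0)
  = 1.957 / 140.0 = 0.01398 min⁻¹
t½ = ln 2 / k = ln 2 / 0.01398 ≈ 49.6 minutes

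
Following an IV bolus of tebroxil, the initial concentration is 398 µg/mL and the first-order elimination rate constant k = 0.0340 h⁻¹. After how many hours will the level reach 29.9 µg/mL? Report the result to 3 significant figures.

76.1 hours

C(t) = C₀ e^(−kt)  ⇒  t = ln(C₀/C) / k
t = ln(398/29.9) / 0.03400 = 2.589 / 0.03400 ≈ 76.1 hours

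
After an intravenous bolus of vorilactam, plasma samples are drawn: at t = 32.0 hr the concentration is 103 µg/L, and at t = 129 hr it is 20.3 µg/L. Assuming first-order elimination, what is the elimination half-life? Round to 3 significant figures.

41.4 hours

k = ln(C₁/C₂) / (t₂ − t₁) = ln(103/20.3) / (129 − 32.0)
  = 1.624 / 97.00 = 0.01674 hr⁻¹
t½ = ln 2 / k = ln 2 / 0.01674 ≈ 41.4 hours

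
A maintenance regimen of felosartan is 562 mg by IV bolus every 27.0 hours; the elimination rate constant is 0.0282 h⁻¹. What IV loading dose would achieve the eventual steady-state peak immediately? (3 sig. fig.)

Accumulation ratio R = 1 / (1 − e^(−kτ)) = 1 / (1 − e^(−0.02820×27.0)) = 1 / (1 − 0.4670) = 1.876
Loading dose = maintenance dose × R = 562 × 1.876 ≈ 1050 mg

1050 mg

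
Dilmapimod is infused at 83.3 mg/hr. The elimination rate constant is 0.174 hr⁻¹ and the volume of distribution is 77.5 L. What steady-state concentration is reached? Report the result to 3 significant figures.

6.18 mg/L

CL = k · V = 0.174 × 77.5 = 13.48 L/hr
Css = rate / CL = 83.3 / 13.48 ≈ 6.18 mg/L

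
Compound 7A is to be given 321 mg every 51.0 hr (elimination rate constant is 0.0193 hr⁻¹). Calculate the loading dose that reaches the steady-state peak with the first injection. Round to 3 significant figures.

Accumulation ratio R = 1 / (1 − e^(−kτ)) = 1 / (1 − e^(−0.01930×51.0)) = 1 / (1 − 0.3737) = 1.597
Loading dose = maintenance dose × R = 321 × 1.597 ≈ 513 mg

513 mg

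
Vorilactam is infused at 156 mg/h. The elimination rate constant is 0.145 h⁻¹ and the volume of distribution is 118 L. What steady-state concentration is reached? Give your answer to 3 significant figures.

CL = k · V = 0.145 × 118 = 17.11 L/h
Css = rate / CL = 156 / 17.11 ≈ 9.12 µg/mL

9.12 µg/mL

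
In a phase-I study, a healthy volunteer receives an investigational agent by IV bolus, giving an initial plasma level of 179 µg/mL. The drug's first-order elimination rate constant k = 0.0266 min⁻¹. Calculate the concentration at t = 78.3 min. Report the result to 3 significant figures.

C(t) = C₀ e^(−kt) = 179 × e^(−0.02660 × 78.3) = 179 × e^(−2.083) = 179 × 0.1246 ≈ 22.3 µg/mL

22.3 µg/mL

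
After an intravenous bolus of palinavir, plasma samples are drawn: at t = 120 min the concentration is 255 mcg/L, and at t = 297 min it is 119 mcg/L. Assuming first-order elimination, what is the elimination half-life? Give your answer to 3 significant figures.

161 minutes

k = ln(C₁/C₂) / (t₂ − t₁) = ln(255/119) / (297 − 120)
  = 0.7621 / 177.0 = 0.004306 min⁻¹
t½ = ln 2 / k = ln 2 / 0.004306 ≈ 161 minutes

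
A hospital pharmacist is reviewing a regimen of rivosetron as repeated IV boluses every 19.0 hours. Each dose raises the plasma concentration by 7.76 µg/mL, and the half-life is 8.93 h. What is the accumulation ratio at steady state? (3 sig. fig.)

1.30

k = ln 2 / 8.93 = 0.07762 h⁻¹
Fraction remaining after one interval: e^(−kτ) = e^(−0.07762 × 19.0) = 0.2288
R = 1 / (1 − 0.2288) = 1 / 0.7712 ≈ 1.30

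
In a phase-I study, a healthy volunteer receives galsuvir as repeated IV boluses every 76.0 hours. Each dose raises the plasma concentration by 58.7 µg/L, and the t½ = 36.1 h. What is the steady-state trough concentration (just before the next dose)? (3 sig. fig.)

17.8 µg/L

k = ln 2 / 36.1 = 0.01920 h⁻¹
Fraction remaining after one interval: e^(−kτ) = e^(−0.01920 × 76.0) = 0.2324
R = 1 / (1 − 0.2324) = 1.303
Css,max = 58.7 × 1.303 = 76.47 µg/L
Css,min = Css,max × e^(−kτ) = 76.47 × 0.2324 ≈ 17.8 µg/L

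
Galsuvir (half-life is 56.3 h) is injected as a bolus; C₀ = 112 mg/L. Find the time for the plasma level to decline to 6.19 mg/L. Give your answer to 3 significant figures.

k = ln 2 / 56.3 = 0.01231 h⁻¹
C(t) = C₀ e^(−kt)  ⇒  t = ln(C₀/C) / k
t = ln(112/6.19) / 0.01231 = 2.896 / 0.01231 ≈ 235 hours

235 hours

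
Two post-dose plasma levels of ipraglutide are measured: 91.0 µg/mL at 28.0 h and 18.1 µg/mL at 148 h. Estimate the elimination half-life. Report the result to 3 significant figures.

51.5 hours

k = ln(C₁/C₂) / (t₂ − t₁) = ln(91.0/18.1) / (148 − 28.0)
  = 1.615 / 120.0 = 0.01346 h⁻¹
t½ = ln 2 / k = ln 2 / 0.01346 ≈ 51.5 hours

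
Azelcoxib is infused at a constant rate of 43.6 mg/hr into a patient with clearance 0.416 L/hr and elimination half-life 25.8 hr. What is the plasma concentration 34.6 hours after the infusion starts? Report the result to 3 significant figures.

Css = rate / CL = 43.6 / 0.416 = 104.8 µg/mL
k = ln 2 / 25.8 = 0.02687 hr⁻¹
C(t) = Css (1 − e^(−kt)) = 104.8 × (1 − e^(−0.9296)) = 104.8 × 0.6053 ≈ 63.4 µg/mL

63.4 µg/mL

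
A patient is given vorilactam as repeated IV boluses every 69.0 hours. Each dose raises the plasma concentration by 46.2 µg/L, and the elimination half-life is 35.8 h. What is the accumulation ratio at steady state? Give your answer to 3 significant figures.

k = ln 2 / 35.8 = 0.01936 h⁻¹
Fraction remaining after one interval: e^(−kτ) = e^(−0.01936 × 69.0) = 0.2629
R = 1 / (1 − 0.2629) = 1 / 0.7371 ≈ 1.36

1.36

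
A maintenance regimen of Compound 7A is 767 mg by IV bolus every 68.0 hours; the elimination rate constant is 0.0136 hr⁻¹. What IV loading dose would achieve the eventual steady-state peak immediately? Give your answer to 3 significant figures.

1270 mg

Accumulation ratio R = 1 / (1 − e^(−kτ)) = 1 / (1 − e^(−0.01360×68.0)) = 1 / (1 − 0.3966) = 1.657
Loading dose = maintenance dose × R = 767 × 1.657 ≈ 1270 mg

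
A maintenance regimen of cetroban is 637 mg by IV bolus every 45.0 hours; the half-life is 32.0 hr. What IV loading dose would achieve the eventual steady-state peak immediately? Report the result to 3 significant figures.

k = ln 2 / 32.0 = 0.02166 hr⁻¹
Accumulation ratio R = 1 / (1 − e^(−kτ)) = 1 / (1 − e^(−0.02166×45.0)) = 1 / (1 − 0.3773) = 1.606
Loading dose = maintenance dose × R = 637 × 1.606 ≈ 1020 mg

1020 mg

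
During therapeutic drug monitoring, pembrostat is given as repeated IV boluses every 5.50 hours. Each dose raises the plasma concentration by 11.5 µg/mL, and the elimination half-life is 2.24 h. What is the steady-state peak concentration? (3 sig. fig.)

k = ln 2 / 2.24 = 0.3094 h⁻¹
Fraction remaining after one interval: e^(−kτ) = e^(−0.3094 × 5.50) = 0.1823
R = 1 / (1 − 0.1823) = 1.223
Css,max = 11.5 × 1.223 ≈ 14.1 µg/mL

14.1 µg/mL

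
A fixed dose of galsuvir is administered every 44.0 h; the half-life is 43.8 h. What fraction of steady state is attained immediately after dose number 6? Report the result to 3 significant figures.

k = ln 2 / 43.8 = 0.01583 h⁻¹
f_n = 1 − e^(−nkτ) = 1 − e^(−6 × 0.01583 × 44.0) = 1 − e^(−4.178) = 1 − 0.01533 ≈ 0.985

0.985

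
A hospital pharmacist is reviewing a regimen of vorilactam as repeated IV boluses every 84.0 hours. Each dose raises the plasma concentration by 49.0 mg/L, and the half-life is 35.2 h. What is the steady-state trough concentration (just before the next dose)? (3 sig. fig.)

k = ln 2 / 35.2 = 0.01969 h⁻¹
Fraction remaining after one interval: e^(−kτ) = e^(−0.01969 × 84.0) = 0.1913
R = 1 / (1 − 0.1913) = 1.236
Css,max = 49.0 × 1.236 = 60.59 mg/L
Css,min = Css,max × e^(−kτ) = 60.59 × 0.1913 ≈ 11.6 mg/L

11.6 mg/L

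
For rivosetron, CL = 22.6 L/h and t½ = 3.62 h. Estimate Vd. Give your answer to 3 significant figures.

k = ln 2 / t½ = ln 2 / 3.62 = 0.1915 h⁻¹
V = CL / k = 22.6 / 0.1915 ≈ 118 L

118 L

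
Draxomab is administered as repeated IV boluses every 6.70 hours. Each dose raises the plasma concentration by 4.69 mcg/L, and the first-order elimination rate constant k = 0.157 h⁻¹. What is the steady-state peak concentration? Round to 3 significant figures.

7.21 mcg/L

Fraction remaining after one interval: e^(−kτ) = e^(−0.1570 × 6.70) = 0.3493
R = 1 / (1 − 0.3493) = 1.537
Css,max = 4.69 × 1.537 ≈ 7.21 mcg/L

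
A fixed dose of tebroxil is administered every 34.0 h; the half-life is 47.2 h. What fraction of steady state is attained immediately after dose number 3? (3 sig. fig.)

k = ln 2 / 47.2 = 0.01469 h⁻¹
f_n = 1 − e^(−nkτ) = 1 − e^(−3 × 0.01469 × 34.0) = 1 − e^(−1.498) = 1 − 0.2236 ≈ 0.776

0.776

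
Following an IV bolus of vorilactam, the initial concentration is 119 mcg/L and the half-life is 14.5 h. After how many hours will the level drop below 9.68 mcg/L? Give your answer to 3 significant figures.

k = ln 2 / 14.5 = 0.04780 h⁻¹
C(t) = C₀ e^(−kt)  ⇒  t = ln(C₀/C) / k
t = ln(119/9.68) / 0.04780 = 2.509 / 0.04780 ≈ 52.5 hours

52.5 hours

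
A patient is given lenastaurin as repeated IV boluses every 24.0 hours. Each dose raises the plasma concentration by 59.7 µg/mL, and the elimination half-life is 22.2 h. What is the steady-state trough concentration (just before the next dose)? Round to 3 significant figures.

53.5 µg/mL

k = ln 2 / 22.2 = 0.03122 h⁻¹
Fraction remaining after one interval: e^(−kτ) = e^(−0.03122 × 24.0) = 0.4727
R = 1 / (1 − 0.4727) = 1.896
Css,max = 59.7 × 1.896 = 113.2 µg/mL
Css,min = Css,max × e^(−kτ) = 113.2 × 0.4727 ≈ 53.5 µg/mL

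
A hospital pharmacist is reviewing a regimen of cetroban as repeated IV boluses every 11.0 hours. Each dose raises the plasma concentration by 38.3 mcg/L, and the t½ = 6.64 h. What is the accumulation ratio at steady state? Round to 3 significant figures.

k = ln 2 / 6.64 = 0.1044 h⁻¹
Fraction remaining after one interval: e^(−kτ) = e^(−0.1044 × 11.0) = 0.3172
R = 1 / (1 − 0.3172) = 1 / 0.6828 ≈ 1.46

1.46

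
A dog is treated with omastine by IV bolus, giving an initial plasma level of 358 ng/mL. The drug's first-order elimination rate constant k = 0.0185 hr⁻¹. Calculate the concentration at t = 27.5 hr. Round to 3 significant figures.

C(t) = C₀ e^(−kt) = 358 × e^(−0.01850 × 27.5) = 358 × e^(−0.5087) = 358 × 0.6012 ≈ 215 ng/mL

215 ng/mL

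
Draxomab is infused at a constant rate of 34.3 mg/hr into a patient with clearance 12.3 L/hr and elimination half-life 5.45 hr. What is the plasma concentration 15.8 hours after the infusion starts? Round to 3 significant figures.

2.41 µg/mL

Css = rate / CL = 34.3 / 12.3 = 2.789 µg/mL
k = ln 2 / 5.45 = 0.1272 hr⁻¹
C(t) = Css (1 − e^(−kt)) = 2.789 × (1 − e^(−2.009)) = 2.789 × 0.8659 ≈ 2.41 µg/mL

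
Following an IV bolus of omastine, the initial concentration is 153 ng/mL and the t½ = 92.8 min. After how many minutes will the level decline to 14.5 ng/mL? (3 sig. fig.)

315 minutes

k = ln 2 / 92.8 = 0.007469 min⁻¹
C(t) = C₀ e^(−kt)  ⇒  t = ln(C₀/C) / k
t = ln(153/14.5) / 0.007469 = 2.356 / 0.007469 ≈ 315 minutes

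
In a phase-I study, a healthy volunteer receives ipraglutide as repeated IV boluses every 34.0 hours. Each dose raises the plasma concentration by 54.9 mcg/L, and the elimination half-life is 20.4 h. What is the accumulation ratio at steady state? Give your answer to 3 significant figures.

k = ln 2 / 20.4 = 0.03398 h⁻¹
Fraction remaining after one interval: e^(−kτ) = e^(−0.03398 × 34.0) = 0.3150
R = 1 / (1 − 0.3150) = 1 / 0.6850 ≈ 1.46

1.46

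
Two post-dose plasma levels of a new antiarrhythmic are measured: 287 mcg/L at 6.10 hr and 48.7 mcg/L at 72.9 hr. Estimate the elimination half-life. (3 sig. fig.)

k = ln(C₁/C₂) / (t₂ − t₁) = ln(287/48.7) / (72.9 − 6.10)
  = 1.774 / 66.80 = 0.02655 hr⁻¹
t½ = ln 2 / k = ln 2 / 0.02655 ≈ 26.1 hours

26.1 hours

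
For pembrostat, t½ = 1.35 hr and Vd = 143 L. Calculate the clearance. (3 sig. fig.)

k = ln 2 / t½ = ln 2 / 1.35 = 0.5134 hr⁻¹
CL = k · V = 0.5134 × 143 ≈ 73.4 L/hr

73.4 L/hr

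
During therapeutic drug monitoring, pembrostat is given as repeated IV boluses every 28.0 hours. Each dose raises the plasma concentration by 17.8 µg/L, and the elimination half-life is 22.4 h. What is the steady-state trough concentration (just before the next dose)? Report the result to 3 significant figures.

k = ln 2 / 22.4 = 0.03094 h⁻¹
Fraction remaining after one interval: e^(−kτ) = e^(−0.03094 × 28.0) = 0.4204
R = 1 / (1 − 0.4204) = 1.725
Css,max = 17.8 × 1.725 = 30.71 µg/L
Css,min = Css,max × e^(−kτ) = 30.71 × 0.4204 ≈ 12.9 µg/L

12.9 µg/L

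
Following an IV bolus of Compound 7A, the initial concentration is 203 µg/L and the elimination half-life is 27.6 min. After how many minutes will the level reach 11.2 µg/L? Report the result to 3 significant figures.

k = ln 2 / 27.6 = 0.02511 min⁻¹
C(t) = C₀ e^(−kt)  ⇒  t = ln(C₀/C) / k
t = ln(203/11.2) / 0.02511 = 2.897 / 0.02511 ≈ 115 minutes

115 minutes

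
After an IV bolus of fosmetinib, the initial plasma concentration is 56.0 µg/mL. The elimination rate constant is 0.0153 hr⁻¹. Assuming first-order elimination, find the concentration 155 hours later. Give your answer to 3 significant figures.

5.23 µg/mL

C(t) = C₀ e^(−kt) = 56.0 × e^(−0.01530 × 155) = 56.0 × e^(−2.371) = 56.0 × 0.09334 ≈ 5.23 µg/mL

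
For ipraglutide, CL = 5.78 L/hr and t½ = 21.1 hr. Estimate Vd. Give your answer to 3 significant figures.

k = ln 2 / t½ = ln 2 / 21.1 = 0.03285 hr⁻¹
V = CL / k = 5.78 / 0.03285 ≈ 176 L

176 L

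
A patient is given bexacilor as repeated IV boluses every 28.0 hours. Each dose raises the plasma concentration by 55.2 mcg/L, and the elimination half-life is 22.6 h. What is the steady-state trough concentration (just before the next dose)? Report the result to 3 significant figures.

40.6 mcg/L

k = ln 2 / 22.6 = 0.03067 h⁻¹
Fraction remaining after one interval: e^(−kτ) = e^(−0.03067 × 28.0) = 0.4237
R = 1 / (1 − 0.4237) = 1.735
Css,max = 55.2 × 1.735 = 95.78 mcg/L
Css,min = Css,max × e^(−kτ) = 95.78 × 0.4237 ≈ 40.6 mcg/L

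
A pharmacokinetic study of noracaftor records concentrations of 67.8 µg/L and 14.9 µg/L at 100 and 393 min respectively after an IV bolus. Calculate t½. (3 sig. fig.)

134 minutes

k = ln(C₁/C₂) / (t₂ − t₁) = ln(67.8/14.9) / (393 − 100)
  = 1.515 / 293.0 = 0.005171 min⁻¹
t½ = ln 2 / k = ln 2 / 0.005171 ≈ 134 minutes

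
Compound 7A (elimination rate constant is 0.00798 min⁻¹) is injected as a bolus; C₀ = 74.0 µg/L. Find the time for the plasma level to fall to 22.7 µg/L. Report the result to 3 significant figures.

C(t) = C₀ e^(−kt)  ⇒  t = ln(C₀/C) / k
t = ln(74.0/22.7) / 0.007980 = 1.182 / 0.007980 ≈ 148 minutes

148 minutes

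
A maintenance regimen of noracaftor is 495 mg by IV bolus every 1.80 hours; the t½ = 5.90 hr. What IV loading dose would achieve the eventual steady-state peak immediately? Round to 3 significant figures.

2600 mg

k = ln 2 / 5.90 = 0.1175 hr⁻¹
Accumulation ratio R = 1 / (1 − e^(−kτ)) = 1 / (1 − e^(−0.1175×1.80)) = 1 / (1 − 0.8094) = 5.246
Loading dose = maintenance dose × R = 495 × 5.246 ≈ 2600 mg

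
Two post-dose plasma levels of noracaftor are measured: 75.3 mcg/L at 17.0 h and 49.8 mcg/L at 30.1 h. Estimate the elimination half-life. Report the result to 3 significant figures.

k = ln(C₁/C₂) / (t₂ − t₁) = ln(75.3/49.8) / (30.1 − 17.0)
  = 0.4135 / 13.10 = 0.03156 h⁻¹
t½ = ln 2 / k = ln 2 / 0.03156 ≈ 22.0 hours

22.0 hours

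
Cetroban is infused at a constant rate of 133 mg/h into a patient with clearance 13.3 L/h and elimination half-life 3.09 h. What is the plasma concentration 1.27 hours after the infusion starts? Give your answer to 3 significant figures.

Css = rate / CL = 133 / 13.3 = 10.00 mg/L
k = ln 2 / 3.09 = 0.2243 h⁻¹
C(t) = Css (1 − e^(−kt)) = 10.00 × (1 − e^(−0.2849)) = 10.00 × 0.2479 ≈ 2.48 mg/L

2.48 mg/L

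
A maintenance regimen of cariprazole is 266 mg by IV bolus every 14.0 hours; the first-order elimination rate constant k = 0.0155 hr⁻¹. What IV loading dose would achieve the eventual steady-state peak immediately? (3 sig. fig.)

1360 mg

Accumulation ratio R = 1 / (1 − e^(−kτ)) = 1 / (1 − e^(−0.01550×14.0)) = 1 / (1 − 0.8049) = 5.126
Loading dose = maintenance dose × R = 266 × 5.126 ≈ 1360 mg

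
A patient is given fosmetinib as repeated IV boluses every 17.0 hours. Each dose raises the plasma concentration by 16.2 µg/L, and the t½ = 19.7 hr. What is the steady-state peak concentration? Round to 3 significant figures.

36.0 µg/L

k = ln 2 / 19.7 = 0.03519 hr⁻¹
Fraction remaining after one interval: e^(−kτ) = e^(−0.03519 × 17.0) = 0.5498
R = 1 / (1 − 0.5498) = 2.221
Css,max = 16.2 × 2.221 ≈ 36.0 µg/L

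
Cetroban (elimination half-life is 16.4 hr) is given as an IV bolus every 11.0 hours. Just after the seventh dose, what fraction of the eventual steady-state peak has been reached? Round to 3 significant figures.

0.961

k = ln 2 / 16.4 = 0.04227 hr⁻¹
f_n = 1 − e^(−nkτ) = 1 − e^(−7 × 0.04227 × 11.0) = 1 − e^(−3.254) = 1 − 0.03860 ≈ 0.961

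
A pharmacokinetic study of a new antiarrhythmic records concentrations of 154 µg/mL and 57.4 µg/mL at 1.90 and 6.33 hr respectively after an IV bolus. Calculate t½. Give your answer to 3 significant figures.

3.11 hours

k = ln(C₁/C₂) / (t₂ − t₁) = ln(154/57.4) / (6.33 − 1.90)
  = 0.9869 / 4.430 = 0.2228 hr⁻¹
t½ = ln 2 / k = ln 2 / 0.2228 ≈ 3.11 hours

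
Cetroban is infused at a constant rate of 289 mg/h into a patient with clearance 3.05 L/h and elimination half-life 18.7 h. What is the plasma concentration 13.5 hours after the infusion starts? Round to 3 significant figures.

Css = rate / CL = 289 / 3.05 = 94.75 mg/L
k = ln 2 / 18.7 = 0.03707 h⁻¹
C(t) = Css (1 − e^(−kt)) = 94.75 × (1 − e^(−0.5004)) = 94.75 × 0.3937 ≈ 37.3 mg/L

37.3 mg/L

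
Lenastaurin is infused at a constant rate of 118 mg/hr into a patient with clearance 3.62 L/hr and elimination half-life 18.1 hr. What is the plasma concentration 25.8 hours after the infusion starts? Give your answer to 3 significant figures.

20.5 mg/L

Css = rate / CL = 118 / 3.62 = 32.60 mg/L
k = ln 2 / 18.1 = 0.03830 hr⁻¹
C(t) = Css (1 − e^(−kt)) = 32.60 × (1 − e^(−0.9880)) = 32.60 × 0.6277 ≈ 20.5 mg/L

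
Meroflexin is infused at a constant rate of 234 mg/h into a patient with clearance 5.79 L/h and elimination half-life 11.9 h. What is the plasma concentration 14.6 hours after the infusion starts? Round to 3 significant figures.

23.1 mg/L

Css = rate / CL = 234 / 5.79 = 40.41 mg/L
k = ln 2 / 11.9 = 0.05825 h⁻¹
C(t) = Css (1 − e^(−kt)) = 40.41 × (1 − e^(−0.8504)) = 40.41 × 0.5728 ≈ 23.1 mg/L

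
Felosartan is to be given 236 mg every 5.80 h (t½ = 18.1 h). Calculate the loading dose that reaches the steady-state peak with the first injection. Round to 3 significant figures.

1180 mg

k = ln 2 / 18.1 = 0.03830 h⁻¹
Accumulation ratio R = 1 / (1 − e^(−kτ)) = 1 / (1 − e^(−0.03830×5.80)) = 1 / (1 − 0.8008) = 5.021
Loading dose = maintenance dose × R = 236 × 5.021 ≈ 1180 mg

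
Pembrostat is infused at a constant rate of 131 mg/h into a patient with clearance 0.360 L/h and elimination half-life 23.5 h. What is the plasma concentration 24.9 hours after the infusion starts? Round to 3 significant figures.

Css = rate / CL = 131 / 0.360 = 363.9 mg/L
k = ln 2 / 23.5 = 0.02950 h⁻¹
C(t) = Css (1 − e^(−kt)) = 363.9 × (1 − e^(−0.7344)) = 363.9 × 0.5202 ≈ 189 mg/L

189 mg/L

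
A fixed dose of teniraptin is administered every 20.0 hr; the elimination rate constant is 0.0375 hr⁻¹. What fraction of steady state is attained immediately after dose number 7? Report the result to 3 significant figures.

f_n = 1 − e^(−nkτ) = 1 − e^(−7 × 0.03750 × 20.0) = 1 − e^(−5.250) = 1 − 0.005248 ≈ 0.995

0.995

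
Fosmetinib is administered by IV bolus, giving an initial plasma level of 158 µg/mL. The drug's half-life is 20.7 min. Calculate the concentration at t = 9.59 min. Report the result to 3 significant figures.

k = ln 2 / 20.7 = 0.03349 min⁻¹
C(t) = C₀ e^(−kt) = 158 × e^(−0.03349 × 9.59) = 158 × e^(−0.3211) = 158 × 0.7253 ≈ 115 µg/mL

115 µg/mL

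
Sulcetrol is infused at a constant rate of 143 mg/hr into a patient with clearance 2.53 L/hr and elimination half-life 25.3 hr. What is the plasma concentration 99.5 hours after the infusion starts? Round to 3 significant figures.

Css = rate / CL = 143 / 2.53 = 56.52 µg/mL
k = ln 2 / 25.3 = 0.02740 hr⁻¹
C(t) = Css (1 − e^(−kt)) = 56.52 × (1 − e^(−2.726)) = 56.52 × 0.9345 ≈ 52.8 µg/mL

52.8 µg/mL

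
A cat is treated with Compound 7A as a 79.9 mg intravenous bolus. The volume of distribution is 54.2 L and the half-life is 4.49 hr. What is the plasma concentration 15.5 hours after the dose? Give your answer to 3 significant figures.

C₀ = dose / V = 79.9 / 54.2 = 1.474 mg/L
k = ln 2 / 4.49 = 0.1544 hr⁻¹
C(t) = C₀ e^(−kt) = 1.474 × e^(−0.1544 × 15.5) = 1.474 × e^(−2.393) = 1.474 × 0.09137 ≈ 0.135 mg/L

0.135 mg/L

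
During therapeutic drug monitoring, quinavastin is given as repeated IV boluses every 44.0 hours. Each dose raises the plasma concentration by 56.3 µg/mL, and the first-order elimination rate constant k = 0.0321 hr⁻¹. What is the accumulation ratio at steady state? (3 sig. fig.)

Fraction remaining after one interval: e^(−kτ) = e^(−0.03210 × 44.0) = 0.2436
R = 1 / (1 − 0.2436) = 1 / 0.7564 ≈ 1.32

1.32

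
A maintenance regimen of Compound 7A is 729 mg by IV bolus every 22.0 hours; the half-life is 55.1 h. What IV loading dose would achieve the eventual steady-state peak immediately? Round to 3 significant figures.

3020 mg

k = ln 2 / 55.1 = 0.01258 h⁻¹
Accumulation ratio R = 1 / (1 − e^(−kτ)) = 1 / (1 − e^(−0.01258×22.0)) = 1 / (1 − 0.7582) = 4.136
Loading dose = maintenance dose × R = 729 × 4.136 ≈ 3020 mg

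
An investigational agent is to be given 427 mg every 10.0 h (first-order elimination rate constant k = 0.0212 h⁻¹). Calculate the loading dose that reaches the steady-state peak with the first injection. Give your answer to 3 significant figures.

Accumulation ratio R = 1 / (1 − e^(−kτ)) = 1 / (1 − e^(−0.02120×10.0)) = 1 / (1 − 0.8090) = 5.235
Loading dose = maintenance dose × R = 427 × 5.235 ≈ 2240 mg

2240 mg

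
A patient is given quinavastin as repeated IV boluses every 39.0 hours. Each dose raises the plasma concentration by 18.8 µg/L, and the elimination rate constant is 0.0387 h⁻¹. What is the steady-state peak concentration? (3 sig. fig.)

24.1 µg/L

Fraction remaining after one interval: e^(−kτ) = e^(−0.03870 × 39.0) = 0.2211
R = 1 / (1 − 0.2211) = 1.284
Css,max = 18.8 × 1.284 ≈ 24.1 µg/L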